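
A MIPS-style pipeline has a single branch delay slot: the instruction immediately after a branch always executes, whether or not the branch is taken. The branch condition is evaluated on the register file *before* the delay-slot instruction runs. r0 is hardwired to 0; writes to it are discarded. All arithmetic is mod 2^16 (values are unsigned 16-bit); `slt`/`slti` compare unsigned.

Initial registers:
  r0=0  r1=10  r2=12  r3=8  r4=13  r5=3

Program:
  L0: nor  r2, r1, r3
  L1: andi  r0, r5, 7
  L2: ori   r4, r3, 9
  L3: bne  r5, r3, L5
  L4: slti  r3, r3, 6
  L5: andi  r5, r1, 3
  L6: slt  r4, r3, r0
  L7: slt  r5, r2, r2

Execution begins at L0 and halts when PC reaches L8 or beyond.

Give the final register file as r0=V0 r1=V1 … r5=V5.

r0=0 r1=10 r2=65525 r3=0 r4=0 r5=0

[0] nor  r2, r1, r3  →  {r0:0, r1:10, r2:65525, r3:8, r4:13, r5:3}
[1] andi  r0, r5, 7  →  {r0:0, r1:10, r2:65525, r3:8, r4:13, r5:3}
[2] ori   r4, r3, 9  →  {r0:0, r1:10, r2:65525, r3:8, r4:9, r5:3}
[3] bne  r5, r3, L5  →  {r0:0, r1:10, r2:65525, r3:8, r4:9, r5:3}  ⟨branch taken⟩
[4] slti  r3, r3, 6  →  {r0:0, r1:10, r2:65525, r3:0, r4:9, r5:3}
[5] andi  r5, r1, 3  →  {r0:0, r1:10, r2:65525, r3:0, r4:9, r5:2}
[6] slt  r4, r3, r0  →  {r0:0, r1:10, r2:65525, r3:0, r4:0, r5:2}
[7] slt  r5, r2, r2  →  {r0:0, r1:10, r2:65525, r3:0, r4:0, r5:0}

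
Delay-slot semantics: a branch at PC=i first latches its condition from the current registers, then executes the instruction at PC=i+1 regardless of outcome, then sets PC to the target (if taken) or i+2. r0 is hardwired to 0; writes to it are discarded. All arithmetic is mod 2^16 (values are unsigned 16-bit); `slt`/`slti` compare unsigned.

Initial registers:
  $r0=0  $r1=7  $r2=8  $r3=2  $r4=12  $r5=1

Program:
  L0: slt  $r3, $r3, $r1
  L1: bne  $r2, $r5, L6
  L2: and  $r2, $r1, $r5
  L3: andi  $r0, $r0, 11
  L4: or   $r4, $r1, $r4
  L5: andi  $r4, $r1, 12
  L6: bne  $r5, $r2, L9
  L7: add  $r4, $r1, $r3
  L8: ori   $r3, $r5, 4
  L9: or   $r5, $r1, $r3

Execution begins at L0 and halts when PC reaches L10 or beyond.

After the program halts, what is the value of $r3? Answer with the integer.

5

  step pc=0: slt  $r3, $r3, $r1  regs=(0,7,8,1,12,1)
  step pc=1: bne  $r2, $r5, L6  cond=T  regs=(0,7,8,1,12,1)
  step pc=2: and  $r2, $r1, $r5  regs=(0,7,1,1,12,1)
  step pc=6: bne  $r5, $r2, L9  cond=F  regs=(0,7,1,1,12,1)
  step pc=7: add  $r4, $r1, $r3  regs=(0,7,1,1,8,1)
  step pc=8: ori   $r3, $r5, 4  regs=(0,7,1,5,8,1)
  step pc=9: or   $r5, $r1, $r3  regs=(0,7,1,5,8,7)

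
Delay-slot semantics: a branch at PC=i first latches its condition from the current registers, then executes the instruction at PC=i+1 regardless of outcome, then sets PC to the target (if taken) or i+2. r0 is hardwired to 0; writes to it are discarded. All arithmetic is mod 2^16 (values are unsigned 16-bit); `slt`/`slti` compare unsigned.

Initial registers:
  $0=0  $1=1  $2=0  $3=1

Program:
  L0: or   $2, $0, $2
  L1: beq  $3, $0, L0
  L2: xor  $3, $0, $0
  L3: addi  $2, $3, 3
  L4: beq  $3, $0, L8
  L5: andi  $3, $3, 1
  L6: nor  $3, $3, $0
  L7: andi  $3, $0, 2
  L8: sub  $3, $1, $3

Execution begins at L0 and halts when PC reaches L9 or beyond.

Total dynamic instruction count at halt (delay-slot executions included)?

PC=0  or   $2, $0, $2        | $0=0 $1=1 $2=0 $3=1
PC=1  beq  $3, $0, L0        | $0=0 $1=1 $2=0 $3=1  [not taken]
PC=2  xor  $3, $0, $0        | $0=0 $1=1 $2=0 $3=0
PC=3  addi  $2, $3, 3        | $0=0 $1=1 $2=3 $3=0
PC=4  beq  $3, $0, L8        | $0=0 $1=1 $2=3 $3=0  [TAKEN]
PC=5  andi  $3, $3, 1        | $0=0 $1=1 $2=3 $3=0
PC=8  sub  $3, $1, $3        | $0=0 $1=1 $2=3 $3=1

7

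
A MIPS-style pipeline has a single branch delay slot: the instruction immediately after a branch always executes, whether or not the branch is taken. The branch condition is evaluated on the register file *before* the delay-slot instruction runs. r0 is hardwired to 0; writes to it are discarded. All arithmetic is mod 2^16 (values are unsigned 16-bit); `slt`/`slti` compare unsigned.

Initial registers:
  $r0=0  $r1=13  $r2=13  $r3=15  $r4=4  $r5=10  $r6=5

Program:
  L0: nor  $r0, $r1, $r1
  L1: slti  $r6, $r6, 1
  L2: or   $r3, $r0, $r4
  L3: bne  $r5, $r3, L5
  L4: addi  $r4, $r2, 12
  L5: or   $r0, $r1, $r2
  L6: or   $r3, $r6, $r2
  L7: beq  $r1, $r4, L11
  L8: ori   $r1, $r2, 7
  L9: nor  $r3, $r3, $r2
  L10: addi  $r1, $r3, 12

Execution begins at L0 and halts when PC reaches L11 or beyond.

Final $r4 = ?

25

  step pc=0: nor  $r0, $r1, $r1  regs=(0,13,13,15,4,10,5)
  step pc=1: slti  $r6, $r6, 1  regs=(0,13,13,15,4,10,0)
  step pc=2: or   $r3, $r0, $r4  regs=(0,13,13,4,4,10,0)
  step pc=3: bne  $r5, $r3, L5  cond=T  regs=(0,13,13,4,4,10,0)
  step pc=4: addi  $r4, $r2, 12  regs=(0,13,13,4,25,10,0)
  step pc=5: or   $r0, $r1, $r2  regs=(0,13,13,4,25,10,0)
  step pc=6: or   $r3, $r6, $r2  regs=(0,13,13,13,25,10,0)
  step pc=7: beq  $r1, $r4, L11  cond=F  regs=(0,13,13,13,25,10,0)
  step pc=8: ori   $r1, $r2, 7  regs=(0,15,13,13,25,10,0)
  step pc=9: nor  $r3, $r3, $r2  regs=(0,15,13,65522,25,10,0)
  step pc=10: addi  $r1, $r3, 12  regs=(0,65534,13,65522,25,10,0)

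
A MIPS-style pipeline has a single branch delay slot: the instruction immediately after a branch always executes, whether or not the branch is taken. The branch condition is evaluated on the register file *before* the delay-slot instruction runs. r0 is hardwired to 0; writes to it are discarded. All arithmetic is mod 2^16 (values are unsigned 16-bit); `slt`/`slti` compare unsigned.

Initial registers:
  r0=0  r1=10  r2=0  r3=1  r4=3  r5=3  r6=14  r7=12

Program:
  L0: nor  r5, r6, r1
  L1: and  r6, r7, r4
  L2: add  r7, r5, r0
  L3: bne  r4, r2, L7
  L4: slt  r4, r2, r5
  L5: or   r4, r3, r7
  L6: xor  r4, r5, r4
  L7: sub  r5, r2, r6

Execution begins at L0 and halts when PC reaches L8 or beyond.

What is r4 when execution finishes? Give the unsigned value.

1

#0 nor  r5, r6, r1 ; 0/10/0/1/3/65521/14/12
#1 and  r6, r7, r4 ; 0/10/0/1/3/65521/0/12
#2 add  r7, r5, r0 ; 0/10/0/1/3/65521/0/65521
#3 bne  r4, r2, L7 ; 0/10/0/1/3/65521/0/65521 ; →target
#4 slt  r4, r2, r5 ; 0/10/0/1/1/65521/0/65521
#7 sub  r5, r2, r6 ; 0/10/0/1/1/0/0/65521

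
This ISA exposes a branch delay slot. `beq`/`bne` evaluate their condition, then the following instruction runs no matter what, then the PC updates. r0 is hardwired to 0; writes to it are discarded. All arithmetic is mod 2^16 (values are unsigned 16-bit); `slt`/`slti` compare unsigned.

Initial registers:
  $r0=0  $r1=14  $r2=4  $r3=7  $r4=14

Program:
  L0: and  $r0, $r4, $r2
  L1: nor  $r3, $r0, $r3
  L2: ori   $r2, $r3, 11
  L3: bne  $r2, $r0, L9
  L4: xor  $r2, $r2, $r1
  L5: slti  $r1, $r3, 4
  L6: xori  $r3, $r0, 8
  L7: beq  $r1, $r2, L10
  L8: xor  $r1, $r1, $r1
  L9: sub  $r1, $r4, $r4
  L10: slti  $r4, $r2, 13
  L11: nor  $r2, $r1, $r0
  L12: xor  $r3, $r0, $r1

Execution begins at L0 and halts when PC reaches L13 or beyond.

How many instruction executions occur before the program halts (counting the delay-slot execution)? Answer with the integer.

  step pc=0: and  $r0, $r4, $r2  regs=(0,14,4,7,14)
  step pc=1: nor  $r3, $r0, $r3  regs=(0,14,4,65528,14)
  step pc=2: ori   $r2, $r3, 11  regs=(0,14,65531,65528,14)
  step pc=3: bne  $r2, $r0, L9  cond=T  regs=(0,14,65531,65528,14)
  step pc=4: xor  $r2, $r2, $r1  regs=(0,14,65525,65528,14)
  step pc=9: sub  $r1, $r4, $r4  regs=(0,0,65525,65528,14)
  step pc=10: slti  $r4, $r2, 13  regs=(0,0,65525,65528,0)
  step pc=11: nor  $r2, $r1, $r0  regs=(0,0,65535,65528,0)
  step pc=12: xor  $r3, $r0, $r1  regs=(0,0,65535,0,0)

9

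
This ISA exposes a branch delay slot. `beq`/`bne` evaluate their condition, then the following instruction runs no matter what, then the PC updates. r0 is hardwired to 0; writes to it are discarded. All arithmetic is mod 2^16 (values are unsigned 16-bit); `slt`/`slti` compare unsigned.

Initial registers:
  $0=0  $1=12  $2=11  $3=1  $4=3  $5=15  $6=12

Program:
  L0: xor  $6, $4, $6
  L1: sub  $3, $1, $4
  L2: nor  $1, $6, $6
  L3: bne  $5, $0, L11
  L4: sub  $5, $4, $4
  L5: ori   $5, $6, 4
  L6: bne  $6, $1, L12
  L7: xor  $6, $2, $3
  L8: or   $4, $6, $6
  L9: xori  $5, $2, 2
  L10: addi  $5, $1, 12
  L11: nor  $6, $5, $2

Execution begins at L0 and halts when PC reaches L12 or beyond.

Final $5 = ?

  step pc=0: xor  $6, $4, $6  regs=(0,12,11,1,3,15,15)
  step pc=1: sub  $3, $1, $4  regs=(0,12,11,9,3,15,15)
  step pc=2: nor  $1, $6, $6  regs=(0,65520,11,9,3,15,15)
  step pc=3: bne  $5, $0, L11  cond=T  regs=(0,65520,11,9,3,15,15)
  step pc=4: sub  $5, $4, $4  regs=(0,65520,11,9,3,0,15)
  step pc=11: nor  $6, $5, $2  regs=(0,65520,11,9,3,0,65524)

0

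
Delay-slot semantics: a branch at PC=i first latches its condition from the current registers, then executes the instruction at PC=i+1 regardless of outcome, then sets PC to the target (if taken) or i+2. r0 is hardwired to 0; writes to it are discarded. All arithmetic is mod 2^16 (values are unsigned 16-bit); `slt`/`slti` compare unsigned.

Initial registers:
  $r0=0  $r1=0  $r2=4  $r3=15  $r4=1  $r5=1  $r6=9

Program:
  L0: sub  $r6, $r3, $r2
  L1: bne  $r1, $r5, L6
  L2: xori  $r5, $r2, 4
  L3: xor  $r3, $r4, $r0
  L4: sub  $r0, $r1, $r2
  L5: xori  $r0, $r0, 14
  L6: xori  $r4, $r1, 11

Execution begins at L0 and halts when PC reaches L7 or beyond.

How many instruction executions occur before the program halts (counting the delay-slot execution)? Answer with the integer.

PC=0  sub  $r6, $r3, $r2     | $r0=0 $r1=0 $r2=4 $r3=15 $r4=1 $r5=1 $r6=11
PC=1  bne  $r1, $r5, L6      | $r0=0 $r1=0 $r2=4 $r3=15 $r4=1 $r5=1 $r6=11  [TAKEN]
PC=2  xori  $r5, $r2, 4      | $r0=0 $r1=0 $r2=4 $r3=15 $r4=1 $r5=0 $r6=11
PC=6  xori  $r4, $r1, 11     | $r0=0 $r1=0 $r2=4 $r3=15 $r4=11 $r5=0 $r6=11

4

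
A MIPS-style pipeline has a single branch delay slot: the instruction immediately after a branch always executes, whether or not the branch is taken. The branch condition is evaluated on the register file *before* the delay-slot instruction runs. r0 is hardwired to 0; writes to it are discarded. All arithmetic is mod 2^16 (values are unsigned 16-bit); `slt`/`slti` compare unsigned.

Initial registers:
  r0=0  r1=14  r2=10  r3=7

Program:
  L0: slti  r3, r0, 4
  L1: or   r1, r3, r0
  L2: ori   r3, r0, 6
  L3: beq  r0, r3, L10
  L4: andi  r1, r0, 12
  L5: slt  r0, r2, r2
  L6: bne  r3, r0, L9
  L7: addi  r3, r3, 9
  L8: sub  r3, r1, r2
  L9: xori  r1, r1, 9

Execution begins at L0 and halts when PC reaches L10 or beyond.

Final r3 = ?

15

PC=0  slti  r3, r0, 4        | r0=0 r1=14 r2=10 r3=1
PC=1  or   r1, r3, r0        | r0=0 r1=1 r2=10 r3=1
PC=2  ori   r3, r0, 6        | r0=0 r1=1 r2=10 r3=6
PC=3  beq  r0, r3, L10       | r0=0 r1=1 r2=10 r3=6  [not taken]
PC=4  andi  r1, r0, 12       | r0=0 r1=0 r2=10 r3=6
PC=5  slt  r0, r2, r2        | r0=0 r1=0 r2=10 r3=6
PC=6  bne  r3, r0, L9        | r0=0 r1=0 r2=10 r3=6  [TAKEN]
PC=7  addi  r3, r3, 9        | r0=0 r1=0 r2=10 r3=15
PC=9  xori  r1, r1, 9        | r0=0 r1=9 r2=10 r3=15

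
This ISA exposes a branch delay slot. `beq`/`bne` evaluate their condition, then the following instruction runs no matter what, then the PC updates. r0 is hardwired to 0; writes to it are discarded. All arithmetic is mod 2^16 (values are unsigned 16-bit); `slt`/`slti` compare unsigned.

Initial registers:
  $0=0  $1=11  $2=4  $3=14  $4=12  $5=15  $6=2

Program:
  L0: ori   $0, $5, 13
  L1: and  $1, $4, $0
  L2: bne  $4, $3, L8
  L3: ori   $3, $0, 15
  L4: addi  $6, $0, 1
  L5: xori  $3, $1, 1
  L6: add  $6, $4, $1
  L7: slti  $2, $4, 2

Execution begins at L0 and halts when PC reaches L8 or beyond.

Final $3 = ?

PC=0  ori   $0, $5, 13       | $0=0 $1=11 $2=4 $3=14 $4=12 $5=15 $6=2
PC=1  and  $1, $4, $0        | $0=0 $1=0 $2=4 $3=14 $4=12 $5=15 $6=2
PC=2  bne  $4, $3, L8        | $0=0 $1=0 $2=4 $3=14 $4=12 $5=15 $6=2  [TAKEN]
PC=3  ori   $3, $0, 15       | $0=0 $1=0 $2=4 $3=15 $4=12 $5=15 $6=2

15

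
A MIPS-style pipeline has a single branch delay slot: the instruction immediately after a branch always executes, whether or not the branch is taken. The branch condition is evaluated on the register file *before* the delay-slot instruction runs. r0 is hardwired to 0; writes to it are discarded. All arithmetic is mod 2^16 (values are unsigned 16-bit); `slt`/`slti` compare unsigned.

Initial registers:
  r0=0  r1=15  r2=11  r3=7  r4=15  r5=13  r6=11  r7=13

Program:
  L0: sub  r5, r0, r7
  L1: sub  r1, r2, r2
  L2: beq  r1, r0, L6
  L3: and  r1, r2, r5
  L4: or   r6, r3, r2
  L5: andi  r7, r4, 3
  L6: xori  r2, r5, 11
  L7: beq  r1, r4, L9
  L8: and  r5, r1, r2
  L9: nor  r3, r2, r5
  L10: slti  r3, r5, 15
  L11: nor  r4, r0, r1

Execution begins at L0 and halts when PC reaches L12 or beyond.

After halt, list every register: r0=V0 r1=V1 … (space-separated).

#0 sub  r5, r0, r7 ; 0/15/11/7/15/65523/11/13
#1 sub  r1, r2, r2 ; 0/0/11/7/15/65523/11/13
#2 beq  r1, r0, L6 ; 0/0/11/7/15/65523/11/13 ; →target
#3 and  r1, r2, r5 ; 0/3/11/7/15/65523/11/13
#6 xori  r2, r5, 11 ; 0/3/65528/7/15/65523/11/13
#7 beq  r1, r4, L9 ; 0/3/65528/7/15/65523/11/13 ; →fallthru
#8 and  r5, r1, r2 ; 0/3/65528/7/15/0/11/13
#9 nor  r3, r2, r5 ; 0/3/65528/7/15/0/11/13
#10 slti  r3, r5, 15 ; 0/3/65528/1/15/0/11/13
#11 nor  r4, r0, r1 ; 0/3/65528/1/65532/0/11/13

r0=0 r1=3 r2=65528 r3=1 r4=65532 r5=0 r6=11 r7=13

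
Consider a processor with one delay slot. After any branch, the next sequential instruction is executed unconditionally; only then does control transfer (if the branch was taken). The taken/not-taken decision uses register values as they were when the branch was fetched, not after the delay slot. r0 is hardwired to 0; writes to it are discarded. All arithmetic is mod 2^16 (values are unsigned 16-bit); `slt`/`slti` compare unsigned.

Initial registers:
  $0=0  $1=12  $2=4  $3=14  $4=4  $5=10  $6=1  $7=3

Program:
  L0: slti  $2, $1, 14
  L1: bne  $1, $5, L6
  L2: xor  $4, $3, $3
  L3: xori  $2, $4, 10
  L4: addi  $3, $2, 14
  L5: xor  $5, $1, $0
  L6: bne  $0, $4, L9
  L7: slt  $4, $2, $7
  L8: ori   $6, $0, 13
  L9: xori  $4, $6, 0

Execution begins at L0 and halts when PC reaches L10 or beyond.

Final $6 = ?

13

[0] slti  $2, $1, 14  →  {$0:0, $1:12, $2:1, $3:14, $4:4, $5:10, $6:1, $7:3}
[1] bne  $1, $5, L6  →  {$0:0, $1:12, $2:1, $3:14, $4:4, $5:10, $6:1, $7:3}  ⟨branch taken⟩
[2] xor  $4, $3, $3  →  {$0:0, $1:12, $2:1, $3:14, $4:0, $5:10, $6:1, $7:3}
[6] bne  $0, $4, L9  →  {$0:0, $1:12, $2:1, $3:14, $4:0, $5:10, $6:1, $7:3}  ⟨branch fallthrough⟩
[7] slt  $4, $2, $7  →  {$0:0, $1:12, $2:1, $3:14, $4:1, $5:10, $6:1, $7:3}
[8] ori   $6, $0, 13  →  {$0:0, $1:12, $2:1, $3:14, $4:1, $5:10, $6:13, $7:3}
[9] xori  $4, $6, 0  →  {$0:0, $1:12, $2:1, $3:14, $4:13, $5:10, $6:13, $7:3}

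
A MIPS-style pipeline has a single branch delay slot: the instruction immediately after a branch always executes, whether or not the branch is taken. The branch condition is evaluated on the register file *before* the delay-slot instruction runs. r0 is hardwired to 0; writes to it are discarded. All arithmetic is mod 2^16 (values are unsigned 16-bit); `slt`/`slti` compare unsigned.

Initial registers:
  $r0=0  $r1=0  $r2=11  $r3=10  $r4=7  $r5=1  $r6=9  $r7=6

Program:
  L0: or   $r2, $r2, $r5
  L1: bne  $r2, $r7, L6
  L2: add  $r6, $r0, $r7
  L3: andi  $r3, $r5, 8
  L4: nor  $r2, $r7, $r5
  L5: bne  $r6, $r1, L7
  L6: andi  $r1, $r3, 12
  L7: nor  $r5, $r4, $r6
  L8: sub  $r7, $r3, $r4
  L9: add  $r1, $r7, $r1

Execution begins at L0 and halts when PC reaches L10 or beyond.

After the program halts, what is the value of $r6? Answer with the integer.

6

  step pc=0: or   $r2, $r2, $r5  regs=(0,0,11,10,7,1,9,6)
  step pc=1: bne  $r2, $r7, L6  cond=T  regs=(0,0,11,10,7,1,9,6)
  step pc=2: add  $r6, $r0, $r7  regs=(0,0,11,10,7,1,6,6)
  step pc=6: andi  $r1, $r3, 12  regs=(0,8,11,10,7,1,6,6)
  step pc=7: nor  $r5, $r4, $r6  regs=(0,8,11,10,7,65528,6,6)
  step pc=8: sub  $r7, $r3, $r4  regs=(0,8,11,10,7,65528,6,3)
  step pc=9: add  $r1, $r7, $r1  regs=(0,11,11,10,7,65528,6,3)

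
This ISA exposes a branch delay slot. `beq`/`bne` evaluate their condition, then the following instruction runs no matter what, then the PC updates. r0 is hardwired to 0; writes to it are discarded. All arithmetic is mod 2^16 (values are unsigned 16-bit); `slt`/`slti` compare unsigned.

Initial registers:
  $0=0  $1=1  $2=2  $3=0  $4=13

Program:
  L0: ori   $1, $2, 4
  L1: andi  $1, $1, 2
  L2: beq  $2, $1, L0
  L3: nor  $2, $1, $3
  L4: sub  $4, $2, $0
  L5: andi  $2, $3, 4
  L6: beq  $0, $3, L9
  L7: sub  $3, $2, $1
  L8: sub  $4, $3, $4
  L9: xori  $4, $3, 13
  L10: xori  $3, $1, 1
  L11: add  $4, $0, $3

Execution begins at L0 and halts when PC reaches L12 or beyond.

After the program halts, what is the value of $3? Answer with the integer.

1

  step pc=0: ori   $1, $2, 4  regs=(0,6,2,0,13)
  step pc=1: andi  $1, $1, 2  regs=(0,2,2,0,13)
  step pc=2: beq  $2, $1, L0  cond=T  regs=(0,2,2,0,13)
  step pc=3: nor  $2, $1, $3  regs=(0,2,65533,0,13)
  step pc=0: ori   $1, $2, 4  regs=(0,65533,65533,0,13)
  step pc=1: andi  $1, $1, 2  regs=(0,0,65533,0,13)
  step pc=2: beq  $2, $1, L0  cond=F  regs=(0,0,65533,0,13)
  step pc=3: nor  $2, $1, $3  regs=(0,0,65535,0,13)
  step pc=4: sub  $4, $2, $0  regs=(0,0,65535,0,65535)
  step pc=5: andi  $2, $3, 4  regs=(0,0,0,0,65535)
  step pc=6: beq  $0, $3, L9  cond=T  regs=(0,0,0,0,65535)
  step pc=7: sub  $3, $2, $1  regs=(0,0,0,0,65535)
  step pc=9: xori  $4, $3, 13  regs=(0,0,0,0,13)
  step pc=10: xori  $3, $1, 1  regs=(0,0,0,1,13)
  step pc=11: add  $4, $0, $3  regs=(0,0,0,1,1)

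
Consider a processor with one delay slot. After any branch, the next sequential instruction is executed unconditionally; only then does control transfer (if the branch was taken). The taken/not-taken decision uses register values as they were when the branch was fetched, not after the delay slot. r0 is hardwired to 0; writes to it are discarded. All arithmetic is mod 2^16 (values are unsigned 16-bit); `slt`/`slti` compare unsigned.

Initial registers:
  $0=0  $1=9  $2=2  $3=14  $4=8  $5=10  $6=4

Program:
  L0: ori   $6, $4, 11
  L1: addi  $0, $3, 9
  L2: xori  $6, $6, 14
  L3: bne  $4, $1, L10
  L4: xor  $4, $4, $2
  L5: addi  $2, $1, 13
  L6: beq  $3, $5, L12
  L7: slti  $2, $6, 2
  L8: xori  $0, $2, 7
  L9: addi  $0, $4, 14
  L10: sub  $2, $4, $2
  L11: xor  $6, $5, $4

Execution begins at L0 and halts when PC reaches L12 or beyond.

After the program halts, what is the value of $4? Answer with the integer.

PC=0  ori   $6, $4, 11       | $0=0 $1=9 $2=2 $3=14 $4=8 $5=10 $6=11
PC=1  addi  $0, $3, 9        | $0=0 $1=9 $2=2 $3=14 $4=8 $5=10 $6=11
PC=2  xori  $6, $6, 14       | $0=0 $1=9 $2=2 $3=14 $4=8 $5=10 $6=5
PC=3  bne  $4, $1, L10       | $0=0 $1=9 $2=2 $3=14 $4=8 $5=10 $6=5  [TAKEN]
PC=4  xor  $4, $4, $2        | $0=0 $1=9 $2=2 $3=14 $4=10 $5=10 $6=5
PC=10 sub  $2, $4, $2        | $0=0 $1=9 $2=8 $3=14 $4=10 $5=10 $6=5
PC=11 xor  $6, $5, $4        | $0=0 $1=9 $2=8 $3=14 $4=10 $5=10 $6=0

10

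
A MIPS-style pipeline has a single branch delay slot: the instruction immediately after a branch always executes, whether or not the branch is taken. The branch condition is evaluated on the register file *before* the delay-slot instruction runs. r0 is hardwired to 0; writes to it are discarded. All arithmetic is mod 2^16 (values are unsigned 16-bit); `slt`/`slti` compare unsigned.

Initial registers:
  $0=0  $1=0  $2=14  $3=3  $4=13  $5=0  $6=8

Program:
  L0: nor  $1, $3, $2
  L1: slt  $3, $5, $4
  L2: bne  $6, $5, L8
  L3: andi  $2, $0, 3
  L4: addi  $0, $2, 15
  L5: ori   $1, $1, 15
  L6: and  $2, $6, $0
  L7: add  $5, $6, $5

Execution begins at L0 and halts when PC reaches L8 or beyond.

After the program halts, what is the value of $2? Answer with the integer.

#0 nor  $1, $3, $2 ; 0/65520/14/3/13/0/8
#1 slt  $3, $5, $4 ; 0/65520/14/1/13/0/8
#2 bne  $6, $5, L8 ; 0/65520/14/1/13/0/8 ; →target
#3 andi  $2, $0, 3 ; 0/65520/0/1/13/0/8

0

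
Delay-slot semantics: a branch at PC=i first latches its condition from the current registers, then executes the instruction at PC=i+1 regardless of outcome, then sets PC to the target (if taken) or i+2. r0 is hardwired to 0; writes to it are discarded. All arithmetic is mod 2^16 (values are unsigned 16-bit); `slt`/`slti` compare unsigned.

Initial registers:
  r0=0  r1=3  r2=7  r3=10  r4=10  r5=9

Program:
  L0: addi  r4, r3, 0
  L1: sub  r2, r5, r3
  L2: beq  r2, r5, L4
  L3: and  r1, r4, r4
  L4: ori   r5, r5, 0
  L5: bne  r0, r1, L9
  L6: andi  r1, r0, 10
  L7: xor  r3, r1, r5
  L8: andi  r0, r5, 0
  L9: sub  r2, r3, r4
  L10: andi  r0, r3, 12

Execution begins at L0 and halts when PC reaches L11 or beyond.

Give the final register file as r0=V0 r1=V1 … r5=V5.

[0] addi  r4, r3, 0  →  {r0:0, r1:3, r2:7, r3:10, r4:10, r5:9}
[1] sub  r2, r5, r3  →  {r0:0, r1:3, r2:65535, r3:10, r4:10, r5:9}
[2] beq  r2, r5, L4  →  {r0:0, r1:3, r2:65535, r3:10, r4:10, r5:9}  ⟨branch fallthrough⟩
[3] and  r1, r4, r4  →  {r0:0, r1:10, r2:65535, r3:10, r4:10, r5:9}
[4] ori   r5, r5, 0  →  {r0:0, r1:10, r2:65535, r3:10, r4:10, r5:9}
[5] bne  r0, r1, L9  →  {r0:0, r1:10, r2:65535, r3:10, r4:10, r5:9}  ⟨branch taken⟩
[6] andi  r1, r0, 10  →  {r0:0, r1:0, r2:65535, r3:10, r4:10, r5:9}
[9] sub  r2, r3, r4  →  {r0:0, r1:0, r2:0, r3:10, r4:10, r5:9}
[10] andi  r0, r3, 12  →  {r0:0, r1:0, r2:0, r3:10, r4:10, r5:9}

r0=0 r1=0 r2=0 r3=10 r4=10 r5=9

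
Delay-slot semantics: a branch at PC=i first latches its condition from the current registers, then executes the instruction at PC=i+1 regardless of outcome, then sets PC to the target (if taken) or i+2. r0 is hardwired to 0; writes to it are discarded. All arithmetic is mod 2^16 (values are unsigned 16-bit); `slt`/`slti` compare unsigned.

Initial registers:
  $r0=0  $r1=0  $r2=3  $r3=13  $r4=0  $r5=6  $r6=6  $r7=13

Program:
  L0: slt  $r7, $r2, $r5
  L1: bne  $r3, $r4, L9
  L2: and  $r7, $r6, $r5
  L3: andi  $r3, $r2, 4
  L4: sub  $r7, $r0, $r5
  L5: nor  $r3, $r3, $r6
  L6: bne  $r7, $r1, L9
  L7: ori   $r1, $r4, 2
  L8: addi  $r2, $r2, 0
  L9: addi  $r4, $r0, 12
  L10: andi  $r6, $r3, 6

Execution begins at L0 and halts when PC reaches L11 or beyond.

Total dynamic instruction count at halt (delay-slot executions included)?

5

#0 slt  $r7, $r2, $r5 ; 0/0/3/13/0/6/6/1
#1 bne  $r3, $r4, L9 ; 0/0/3/13/0/6/6/1 ; →target
#2 and  $r7, $r6, $r5 ; 0/0/3/13/0/6/6/6
#9 addi  $r4, $r0, 12 ; 0/0/3/13/12/6/6/6
#10 andi  $r6, $r3, 6 ; 0/0/3/13/12/6/4/6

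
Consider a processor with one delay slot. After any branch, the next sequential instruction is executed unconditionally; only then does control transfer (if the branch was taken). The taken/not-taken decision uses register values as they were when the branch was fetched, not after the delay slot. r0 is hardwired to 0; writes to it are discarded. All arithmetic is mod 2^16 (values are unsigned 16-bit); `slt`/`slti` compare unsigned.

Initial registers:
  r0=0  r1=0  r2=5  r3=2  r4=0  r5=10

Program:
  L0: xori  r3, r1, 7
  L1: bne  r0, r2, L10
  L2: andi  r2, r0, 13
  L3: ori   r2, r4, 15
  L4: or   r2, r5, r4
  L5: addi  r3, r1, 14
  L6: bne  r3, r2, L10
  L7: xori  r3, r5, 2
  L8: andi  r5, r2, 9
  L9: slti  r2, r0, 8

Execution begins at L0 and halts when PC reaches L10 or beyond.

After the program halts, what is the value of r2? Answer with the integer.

#0 xori  r3, r1, 7 ; 0/0/5/7/0/10
#1 bne  r0, r2, L10 ; 0/0/5/7/0/10 ; →target
#2 andi  r2, r0, 13 ; 0/0/0/7/0/10

0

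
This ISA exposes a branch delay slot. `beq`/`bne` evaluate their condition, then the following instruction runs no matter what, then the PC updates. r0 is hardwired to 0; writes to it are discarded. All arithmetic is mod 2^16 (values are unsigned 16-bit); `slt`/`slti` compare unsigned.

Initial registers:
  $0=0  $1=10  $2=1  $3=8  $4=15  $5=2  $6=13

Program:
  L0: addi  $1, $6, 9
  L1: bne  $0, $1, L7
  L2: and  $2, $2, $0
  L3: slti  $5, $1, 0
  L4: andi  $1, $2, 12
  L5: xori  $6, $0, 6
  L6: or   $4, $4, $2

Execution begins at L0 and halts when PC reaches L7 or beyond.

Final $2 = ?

0

[0] addi  $1, $6, 9  →  {$0:0, $1:22, $2:1, $3:8, $4:15, $5:2, $6:13}
[1] bne  $0, $1, L7  →  {$0:0, $1:22, $2:1, $3:8, $4:15, $5:2, $6:13}  ⟨branch taken⟩
[2] and  $2, $2, $0  →  {$0:0, $1:22, $2:0, $3:8, $4:15, $5:2, $6:13}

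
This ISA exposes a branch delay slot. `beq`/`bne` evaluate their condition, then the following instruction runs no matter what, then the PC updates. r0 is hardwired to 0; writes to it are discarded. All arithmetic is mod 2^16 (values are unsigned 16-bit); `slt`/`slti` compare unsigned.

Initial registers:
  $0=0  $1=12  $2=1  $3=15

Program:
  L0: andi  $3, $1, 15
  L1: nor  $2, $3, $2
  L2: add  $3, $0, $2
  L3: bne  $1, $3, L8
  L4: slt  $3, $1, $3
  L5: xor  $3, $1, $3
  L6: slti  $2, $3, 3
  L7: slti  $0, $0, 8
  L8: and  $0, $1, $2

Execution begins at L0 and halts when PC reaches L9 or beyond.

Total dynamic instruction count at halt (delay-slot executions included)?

PC=0  andi  $3, $1, 15       | $0=0 $1=12 $2=1 $3=12
PC=1  nor  $2, $3, $2        | $0=0 $1=12 $2=65522 $3=12
PC=2  add  $3, $0, $2        | $0=0 $1=12 $2=65522 $3=65522
PC=3  bne  $1, $3, L8        | $0=0 $1=12 $2=65522 $3=65522  [TAKEN]
PC=4  slt  $3, $1, $3        | $0=0 $1=12 $2=65522 $3=1
PC=8  and  $0, $1, $2        | $0=0 $1=12 $2=65522 $3=1

6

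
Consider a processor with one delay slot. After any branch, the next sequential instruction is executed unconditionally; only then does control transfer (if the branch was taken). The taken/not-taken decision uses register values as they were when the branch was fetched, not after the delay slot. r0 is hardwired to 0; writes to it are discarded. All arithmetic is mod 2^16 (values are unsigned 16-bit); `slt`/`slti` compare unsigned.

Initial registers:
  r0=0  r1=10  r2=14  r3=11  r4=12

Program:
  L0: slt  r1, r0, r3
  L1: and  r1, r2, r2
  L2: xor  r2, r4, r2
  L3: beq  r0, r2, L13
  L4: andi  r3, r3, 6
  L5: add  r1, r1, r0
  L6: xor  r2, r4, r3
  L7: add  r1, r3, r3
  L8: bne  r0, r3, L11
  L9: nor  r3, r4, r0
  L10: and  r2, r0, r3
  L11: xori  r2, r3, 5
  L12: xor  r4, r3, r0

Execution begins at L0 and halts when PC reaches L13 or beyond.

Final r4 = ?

65523

  step pc=0: slt  r1, r0, r3  regs=(0,1,14,11,12)
  step pc=1: and  r1, r2, r2  regs=(0,14,14,11,12)
  step pc=2: xor  r2, r4, r2  regs=(0,14,2,11,12)
  step pc=3: beq  r0, r2, L13  cond=F  regs=(0,14,2,11,12)
  step pc=4: andi  r3, r3, 6  regs=(0,14,2,2,12)
  step pc=5: add  r1, r1, r0  regs=(0,14,2,2,12)
  step pc=6: xor  r2, r4, r3  regs=(0,14,14,2,12)
  step pc=7: add  r1, r3, r3  regs=(0,4,14,2,12)
  step pc=8: bne  r0, r3, L11  cond=T  regs=(0,4,14,2,12)
  step pc=9: nor  r3, r4, r0  regs=(0,4,14,65523,12)
  step pc=11: xori  r2, r3, 5  regs=(0,4,65526,65523,12)
  step pc=12: xor  r4, r3, r0  regs=(0,4,65526,65523,65523)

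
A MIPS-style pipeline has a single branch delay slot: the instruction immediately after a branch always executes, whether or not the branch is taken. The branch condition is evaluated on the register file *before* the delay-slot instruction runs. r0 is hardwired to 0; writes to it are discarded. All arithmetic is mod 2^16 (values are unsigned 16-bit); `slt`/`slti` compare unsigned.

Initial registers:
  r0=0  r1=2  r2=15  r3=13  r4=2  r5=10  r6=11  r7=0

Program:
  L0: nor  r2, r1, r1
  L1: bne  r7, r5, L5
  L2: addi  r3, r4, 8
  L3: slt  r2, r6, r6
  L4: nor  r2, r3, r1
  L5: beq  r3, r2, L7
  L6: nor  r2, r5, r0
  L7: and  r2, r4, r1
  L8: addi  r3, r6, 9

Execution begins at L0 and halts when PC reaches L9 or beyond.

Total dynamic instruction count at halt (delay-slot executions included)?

[0] nor  r2, r1, r1  →  {r0:0, r1:2, r2:65533, r3:13, r4:2, r5:10, r6:11, r7:0}
[1] bne  r7, r5, L5  →  {r0:0, r1:2, r2:65533, r3:13, r4:2, r5:10, r6:11, r7:0}  ⟨branch taken⟩
[2] addi  r3, r4, 8  →  {r0:0, r1:2, r2:65533, r3:10, r4:2, r5:10, r6:11, r7:0}
[5] beq  r3, r2, L7  →  {r0:0, r1:2, r2:65533, r3:10, r4:2, r5:10, r6:11, r7:0}  ⟨branch fallthrough⟩
[6] nor  r2, r5, r0  →  {r0:0, r1:2, r2:65525, r3:10, r4:2, r5:10, r6:11, r7:0}
[7] and  r2, r4, r1  →  {r0:0, r1:2, r2:2, r3:10, r4:2, r5:10, r6:11, r7:0}
[8] addi  r3, r6, 9  →  {r0:0, r1:2, r2:2, r3:20, r4:2, r5:10, r6:11, r7:0}

7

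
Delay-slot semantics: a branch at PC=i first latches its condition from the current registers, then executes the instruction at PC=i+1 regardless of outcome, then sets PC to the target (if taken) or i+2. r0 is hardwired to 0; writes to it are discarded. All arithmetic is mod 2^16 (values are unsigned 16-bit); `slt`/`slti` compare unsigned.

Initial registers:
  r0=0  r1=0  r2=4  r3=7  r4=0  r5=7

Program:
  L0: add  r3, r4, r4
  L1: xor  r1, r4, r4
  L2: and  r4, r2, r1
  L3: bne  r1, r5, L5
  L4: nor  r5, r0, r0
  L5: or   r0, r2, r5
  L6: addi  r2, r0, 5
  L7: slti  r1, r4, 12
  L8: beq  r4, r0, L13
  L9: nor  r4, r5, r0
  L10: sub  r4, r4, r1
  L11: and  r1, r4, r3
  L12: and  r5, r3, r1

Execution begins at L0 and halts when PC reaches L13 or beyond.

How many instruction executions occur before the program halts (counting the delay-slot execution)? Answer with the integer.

#0 add  r3, r4, r4 ; 0/0/4/0/0/7
#1 xor  r1, r4, r4 ; 0/0/4/0/0/7
#2 and  r4, r2, r1 ; 0/0/4/0/0/7
#3 bne  r1, r5, L5 ; 0/0/4/0/0/7 ; →target
#4 nor  r5, r0, r0 ; 0/0/4/0/0/65535
#5 or   r0, r2, r5 ; 0/0/4/0/0/65535
#6 addi  r2, r0, 5 ; 0/0/5/0/0/65535
#7 slti  r1, r4, 12 ; 0/1/5/0/0/65535
#8 beq  r4, r0, L13 ; 0/1/5/0/0/65535 ; →target
#9 nor  r4, r5, r0 ; 0/1/5/0/0/65535

10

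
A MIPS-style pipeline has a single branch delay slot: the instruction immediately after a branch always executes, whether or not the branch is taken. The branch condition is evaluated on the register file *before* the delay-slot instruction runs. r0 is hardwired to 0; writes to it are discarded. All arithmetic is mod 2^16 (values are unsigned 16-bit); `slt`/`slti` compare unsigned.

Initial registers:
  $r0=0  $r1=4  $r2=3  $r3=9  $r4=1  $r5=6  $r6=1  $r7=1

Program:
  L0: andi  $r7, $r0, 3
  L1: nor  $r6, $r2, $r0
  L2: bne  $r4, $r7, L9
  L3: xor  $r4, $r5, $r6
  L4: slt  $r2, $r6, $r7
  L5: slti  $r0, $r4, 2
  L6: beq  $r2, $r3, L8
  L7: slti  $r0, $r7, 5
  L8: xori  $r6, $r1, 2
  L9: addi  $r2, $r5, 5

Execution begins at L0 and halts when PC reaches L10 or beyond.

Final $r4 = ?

[0] andi  $r7, $r0, 3  →  {$r0:0, $r1:4, $r2:3, $r3:9, $r4:1, $r5:6, $r6:1, $r7:0}
[1] nor  $r6, $r2, $r0  →  {$r0:0, $r1:4, $r2:3, $r3:9, $r4:1, $r5:6, $r6:65532, $r7:0}
[2] bne  $r4, $r7, L9  →  {$r0:0, $r1:4, $r2:3, $r3:9, $r4:1, $r5:6, $r6:65532, $r7:0}  ⟨branch taken⟩
[3] xor  $r4, $r5, $r6  →  {$r0:0, $r1:4, $r2:3, $r3:9, $r4:65530, $r5:6, $r6:65532, $r7:0}
[9] addi  $r2, $r5, 5  →  {$r0:0, $r1:4, $r2:11, $r3:9, $r4:65530, $r5:6, $r6:65532, $r7:0}

65530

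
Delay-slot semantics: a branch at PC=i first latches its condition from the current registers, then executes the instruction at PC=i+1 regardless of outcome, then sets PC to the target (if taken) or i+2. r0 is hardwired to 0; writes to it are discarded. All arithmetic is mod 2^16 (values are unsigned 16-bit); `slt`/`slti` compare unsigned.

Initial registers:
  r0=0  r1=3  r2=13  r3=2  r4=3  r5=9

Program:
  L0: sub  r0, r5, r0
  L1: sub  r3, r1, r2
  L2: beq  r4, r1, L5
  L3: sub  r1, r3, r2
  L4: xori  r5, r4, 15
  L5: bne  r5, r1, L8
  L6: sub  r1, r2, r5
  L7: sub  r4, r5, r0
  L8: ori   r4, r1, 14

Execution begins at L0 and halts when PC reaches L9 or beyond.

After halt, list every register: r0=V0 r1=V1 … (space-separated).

#0 sub  r0, r5, r0 ; 0/3/13/2/3/9
#1 sub  r3, r1, r2 ; 0/3/13/65526/3/9
#2 beq  r4, r1, L5 ; 0/3/13/65526/3/9 ; →target
#3 sub  r1, r3, r2 ; 0/65513/13/65526/3/9
#5 bne  r5, r1, L8 ; 0/65513/13/65526/3/9 ; →target
#6 sub  r1, r2, r5 ; 0/4/13/65526/3/9
#8 ori   r4, r1, 14 ; 0/4/13/65526/14/9

r0=0 r1=4 r2=13 r3=65526 r4=14 r5=9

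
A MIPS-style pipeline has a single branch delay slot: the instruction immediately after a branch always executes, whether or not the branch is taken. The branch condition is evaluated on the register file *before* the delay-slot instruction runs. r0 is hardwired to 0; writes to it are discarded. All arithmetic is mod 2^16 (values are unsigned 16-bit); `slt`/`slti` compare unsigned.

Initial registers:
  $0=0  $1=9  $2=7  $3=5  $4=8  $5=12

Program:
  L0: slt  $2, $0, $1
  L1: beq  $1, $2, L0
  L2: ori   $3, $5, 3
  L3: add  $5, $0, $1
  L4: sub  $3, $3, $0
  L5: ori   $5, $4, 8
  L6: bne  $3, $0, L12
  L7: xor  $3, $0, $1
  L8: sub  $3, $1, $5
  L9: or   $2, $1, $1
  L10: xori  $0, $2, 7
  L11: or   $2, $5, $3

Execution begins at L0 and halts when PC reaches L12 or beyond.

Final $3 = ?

PC=0  slt  $2, $0, $1        | $0=0 $1=9 $2=1 $3=5 $4=8 $5=12
PC=1  beq  $1, $2, L0        | $0=0 $1=9 $2=1 $3=5 $4=8 $5=12  [not taken]
PC=2  ori   $3, $5, 3        | $0=0 $1=9 $2=1 $3=15 $4=8 $5=12
PC=3  add  $5, $0, $1        | $0=0 $1=9 $2=1 $3=15 $4=8 $5=9
PC=4  sub  $3, $3, $0        | $0=0 $1=9 $2=1 $3=15 $4=8 $5=9
PC=5  ori   $5, $4, 8        | $0=0 $1=9 $2=1 $3=15 $4=8 $5=8
PC=6  bne  $3, $0, L12       | $0=0 $1=9 $2=1 $3=15 $4=8 $5=8  [TAKEN]
PC=7  xor  $3, $0, $1        | $0=0 $1=9 $2=1 $3=9 $4=8 $5=8

9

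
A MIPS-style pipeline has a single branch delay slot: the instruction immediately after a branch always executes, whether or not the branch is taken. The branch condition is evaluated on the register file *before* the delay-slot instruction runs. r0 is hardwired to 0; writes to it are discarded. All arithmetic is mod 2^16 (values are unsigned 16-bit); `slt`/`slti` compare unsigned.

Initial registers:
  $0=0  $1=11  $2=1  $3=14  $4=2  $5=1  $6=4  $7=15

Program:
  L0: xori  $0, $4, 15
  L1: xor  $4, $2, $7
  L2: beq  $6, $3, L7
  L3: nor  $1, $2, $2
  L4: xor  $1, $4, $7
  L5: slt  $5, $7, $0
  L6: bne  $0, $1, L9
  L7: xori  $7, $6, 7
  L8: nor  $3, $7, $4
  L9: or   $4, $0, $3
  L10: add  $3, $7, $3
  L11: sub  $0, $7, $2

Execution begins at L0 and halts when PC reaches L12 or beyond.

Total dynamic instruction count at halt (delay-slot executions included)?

11

  step pc=0: xori  $0, $4, 15  regs=(0,11,1,14,2,1,4,15)
  step pc=1: xor  $4, $2, $7  regs=(0,11,1,14,14,1,4,15)
  step pc=2: beq  $6, $3, L7  cond=F  regs=(0,11,1,14,14,1,4,15)
  step pc=3: nor  $1, $2, $2  regs=(0,65534,1,14,14,1,4,15)
  step pc=4: xor  $1, $4, $7  regs=(0,1,1,14,14,1,4,15)
  step pc=5: slt  $5, $7, $0  regs=(0,1,1,14,14,0,4,15)
  step pc=6: bne  $0, $1, L9  cond=T  regs=(0,1,1,14,14,0,4,15)
  step pc=7: xori  $7, $6, 7  regs=(0,1,1,14,14,0,4,3)
  step pc=9: or   $4, $0, $3  regs=(0,1,1,14,14,0,4,3)
  step pc=10: add  $3, $7, $3  regs=(0,1,1,17,14,0,4,3)
  step pc=11: sub  $0, $7, $2  regs=(0,1,1,17,14,0,4,3)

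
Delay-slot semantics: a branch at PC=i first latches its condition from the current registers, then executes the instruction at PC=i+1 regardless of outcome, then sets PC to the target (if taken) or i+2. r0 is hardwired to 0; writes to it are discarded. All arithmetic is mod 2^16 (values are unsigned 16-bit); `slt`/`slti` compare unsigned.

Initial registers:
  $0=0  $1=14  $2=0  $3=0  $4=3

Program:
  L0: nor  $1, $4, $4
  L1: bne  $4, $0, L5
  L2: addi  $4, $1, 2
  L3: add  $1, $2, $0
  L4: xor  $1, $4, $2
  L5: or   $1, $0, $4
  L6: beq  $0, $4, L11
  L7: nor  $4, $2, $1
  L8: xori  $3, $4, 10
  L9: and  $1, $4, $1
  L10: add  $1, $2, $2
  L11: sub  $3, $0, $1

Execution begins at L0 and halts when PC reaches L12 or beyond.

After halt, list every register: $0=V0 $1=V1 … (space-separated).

$0=0 $1=0 $2=0 $3=0 $4=1

PC=0  nor  $1, $4, $4        | $0=0 $1=65532 $2=0 $3=0 $4=3
PC=1  bne  $4, $0, L5        | $0=0 $1=65532 $2=0 $3=0 $4=3  [TAKEN]
PC=2  addi  $4, $1, 2        | $0=0 $1=65532 $2=0 $3=0 $4=65534
PC=5  or   $1, $0, $4        | $0=0 $1=65534 $2=0 $3=0 $4=65534
PC=6  beq  $0, $4, L11       | $0=0 $1=65534 $2=0 $3=0 $4=65534  [not taken]
PC=7  nor  $4, $2, $1        | $0=0 $1=65534 $2=0 $3=0 $4=1
PC=8  xori  $3, $4, 10       | $0=0 $1=65534 $2=0 $3=11 $4=1
PC=9  and  $1, $4, $1        | $0=0 $1=0 $2=0 $3=11 $4=1
PC=10 add  $1, $2, $2        | $0=0 $1=0 $2=0 $3=11 $4=1
PC=11 sub  $3, $0, $1        | $0=0 $1=0 $2=0 $3=0 $4=1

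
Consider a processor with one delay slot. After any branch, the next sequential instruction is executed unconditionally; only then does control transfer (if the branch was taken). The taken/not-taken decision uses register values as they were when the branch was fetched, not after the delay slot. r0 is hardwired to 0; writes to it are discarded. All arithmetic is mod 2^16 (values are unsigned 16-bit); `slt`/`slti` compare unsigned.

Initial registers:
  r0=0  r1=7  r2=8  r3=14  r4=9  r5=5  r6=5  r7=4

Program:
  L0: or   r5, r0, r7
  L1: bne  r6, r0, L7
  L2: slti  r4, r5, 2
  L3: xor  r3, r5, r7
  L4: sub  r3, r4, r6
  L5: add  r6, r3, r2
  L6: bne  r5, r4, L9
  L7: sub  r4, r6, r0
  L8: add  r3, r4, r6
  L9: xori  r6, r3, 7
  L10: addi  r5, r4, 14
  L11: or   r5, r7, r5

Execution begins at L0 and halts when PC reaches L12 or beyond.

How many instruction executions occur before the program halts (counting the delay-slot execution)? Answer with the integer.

#0 or   r5, r0, r7 ; 0/7/8/14/9/4/5/4
#1 bne  r6, r0, L7 ; 0/7/8/14/9/4/5/4 ; →target
#2 slti  r4, r5, 2 ; 0/7/8/14/0/4/5/4
#7 sub  r4, r6, r0 ; 0/7/8/14/5/4/5/4
#8 add  r3, r4, r6 ; 0/7/8/10/5/4/5/4
#9 xori  r6, r3, 7 ; 0/7/8/10/5/4/13/4
#10 addi  r5, r4, 14 ; 0/7/8/10/5/19/13/4
#11 or   r5, r7, r5 ; 0/7/8/10/5/23/13/4

8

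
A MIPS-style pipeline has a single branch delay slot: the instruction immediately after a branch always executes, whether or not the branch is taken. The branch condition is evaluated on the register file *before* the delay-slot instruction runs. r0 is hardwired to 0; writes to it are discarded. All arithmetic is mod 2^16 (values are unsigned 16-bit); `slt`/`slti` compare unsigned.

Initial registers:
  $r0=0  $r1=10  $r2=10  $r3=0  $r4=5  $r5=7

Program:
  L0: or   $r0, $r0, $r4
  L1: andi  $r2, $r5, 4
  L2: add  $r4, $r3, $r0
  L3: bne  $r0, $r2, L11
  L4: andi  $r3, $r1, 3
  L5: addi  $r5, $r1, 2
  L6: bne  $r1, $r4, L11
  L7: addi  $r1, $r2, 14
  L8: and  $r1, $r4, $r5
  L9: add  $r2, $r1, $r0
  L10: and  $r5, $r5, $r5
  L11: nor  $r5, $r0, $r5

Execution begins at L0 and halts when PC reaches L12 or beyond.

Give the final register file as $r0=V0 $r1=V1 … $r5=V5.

$r0=0 $r1=10 $r2=4 $r3=2 $r4=0 $r5=65528

[0] or   $r0, $r0, $r4  →  {$r0:0, $r1:10, $r2:10, $r3:0, $r4:5, $r5:7}
[1] andi  $r2, $r5, 4  →  {$r0:0, $r1:10, $r2:4, $r3:0, $r4:5, $r5:7}
[2] add  $r4, $r3, $r0  →  {$r0:0, $r1:10, $r2:4, $r3:0, $r4:0, $r5:7}
[3] bne  $r0, $r2, L11  →  {$r0:0, $r1:10, $r2:4, $r3:0, $r4:0, $r5:7}  ⟨branch taken⟩
[4] andi  $r3, $r1, 3  →  {$r0:0, $r1:10, $r2:4, $r3:2, $r4:0, $r5:7}
[11] nor  $r5, $r0, $r5  →  {$r0:0, $r1:10, $r2:4, $r3:2, $r4:0, $r5:65528}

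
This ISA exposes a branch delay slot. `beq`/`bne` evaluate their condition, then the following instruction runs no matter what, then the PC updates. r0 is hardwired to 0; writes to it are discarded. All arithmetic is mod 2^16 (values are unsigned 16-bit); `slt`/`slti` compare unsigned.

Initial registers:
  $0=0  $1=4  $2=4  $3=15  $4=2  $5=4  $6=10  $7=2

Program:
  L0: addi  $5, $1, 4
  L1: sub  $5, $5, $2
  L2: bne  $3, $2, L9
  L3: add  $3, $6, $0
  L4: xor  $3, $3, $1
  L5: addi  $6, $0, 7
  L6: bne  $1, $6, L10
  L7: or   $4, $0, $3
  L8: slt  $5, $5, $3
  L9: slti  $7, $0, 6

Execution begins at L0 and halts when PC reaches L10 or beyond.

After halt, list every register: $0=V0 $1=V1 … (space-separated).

#0 addi  $5, $1, 4 ; 0/4/4/15/2/8/10/2
#1 sub  $5, $5, $2 ; 0/4/4/15/2/4/10/2
#2 bne  $3, $2, L9 ; 0/4/4/15/2/4/10/2 ; →target
#3 add  $3, $6, $0 ; 0/4/4/10/2/4/10/2
#9 slti  $7, $0, 6 ; 0/4/4/10/2/4/10/1

$0=0 $1=4 $2=4 $3=10 $4=2 $5=4 $6=10 $7=1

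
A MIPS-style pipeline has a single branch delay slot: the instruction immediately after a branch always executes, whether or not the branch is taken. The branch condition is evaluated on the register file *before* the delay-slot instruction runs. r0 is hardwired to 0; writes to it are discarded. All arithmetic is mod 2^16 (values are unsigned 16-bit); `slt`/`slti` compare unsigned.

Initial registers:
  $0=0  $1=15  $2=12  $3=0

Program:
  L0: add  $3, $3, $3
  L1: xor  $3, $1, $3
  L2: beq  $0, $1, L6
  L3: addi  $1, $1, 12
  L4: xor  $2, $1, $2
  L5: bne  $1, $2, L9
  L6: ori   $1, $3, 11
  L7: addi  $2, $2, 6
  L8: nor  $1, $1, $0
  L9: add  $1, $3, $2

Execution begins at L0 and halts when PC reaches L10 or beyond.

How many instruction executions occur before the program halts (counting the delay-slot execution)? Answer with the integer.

#0 add  $3, $3, $3 ; 0/15/12/0
#1 xor  $3, $1, $3 ; 0/15/12/15
#2 beq  $0, $1, L6 ; 0/15/12/15 ; →fallthru
#3 addi  $1, $1, 12 ; 0/27/12/15
#4 xor  $2, $1, $2 ; 0/27/23/15
#5 bne  $1, $2, L9 ; 0/27/23/15 ; →target
#6 ori   $1, $3, 11 ; 0/15/23/15
#9 add  $1, $3, $2 ; 0/38/23/15

8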